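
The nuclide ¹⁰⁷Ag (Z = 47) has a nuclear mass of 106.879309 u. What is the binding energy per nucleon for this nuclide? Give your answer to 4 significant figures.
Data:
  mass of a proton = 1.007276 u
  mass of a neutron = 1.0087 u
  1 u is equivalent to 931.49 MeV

The nucleus contains 47 protons and 107 − 47 = 60 neutrons.
Mass of separated nucleons = 47(1.007276) + 60(1.0087) = 47.341972 + 60.5220 = 107.863972 u
Mass defect Δm = 107.863972 − 106.879309 = 0.984663 u
Binding energy = Δm·c² = 0.984663 × 931.49 MeV/u = 917.204 MeV
Per nucleon: 917.204 / 107 = 8.572 MeV

8.572 MeV/nucleon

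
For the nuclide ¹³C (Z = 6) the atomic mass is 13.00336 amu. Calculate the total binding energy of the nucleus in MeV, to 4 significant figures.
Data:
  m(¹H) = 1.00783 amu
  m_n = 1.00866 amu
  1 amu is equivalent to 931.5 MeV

Σm = 6·m(¹H) + 7·m_n = 6.04698 + 7.06062 = 13.10760 amu
The mass defect is 13.10760 − 13.00336 = 0.10424 amu.
Binding energy = Δm·c² = 0.10424 × 931.5 MeV/amu = 97.0996 MeV

97.10 MeV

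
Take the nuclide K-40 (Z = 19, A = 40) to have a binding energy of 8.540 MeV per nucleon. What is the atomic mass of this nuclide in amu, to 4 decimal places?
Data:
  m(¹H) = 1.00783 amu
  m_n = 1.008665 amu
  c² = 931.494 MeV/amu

39.9640 amu

Total binding energy = 40 × 8.540 = 341.600 MeV
Mass defect = 341.600 MeV / (931.494 MeV/amu) = 0.366723 amu
Constituent mass = 19(1.00783) + 21(1.008665) = 40.330735 amu
Atomic mass = 40.330735 − 0.366723 = 39.964012 amu ≈ 39.9640 amu (to 4 decimal places)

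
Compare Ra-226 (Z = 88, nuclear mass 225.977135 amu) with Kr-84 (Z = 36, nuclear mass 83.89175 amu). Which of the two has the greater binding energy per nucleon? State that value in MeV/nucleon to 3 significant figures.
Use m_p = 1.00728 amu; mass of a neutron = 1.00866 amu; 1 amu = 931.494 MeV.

Kr-84; 8.72 MeV/nucleon

Ra-226: Σm = 88(1.00728) + 138(1.00866) = 227.83572 amu; Δm = 1.858585 amu; E_B = 1731.26 MeV; E_B/A = 7.660 MeV
Kr-84: Σm = 36(1.00728) + 48(1.00866) = 84.67776 amu; Δm = 0.78601 amu; E_B = 732.16 MeV; E_B/A = 8.716 MeV
Kr-84 has the higher binding energy per nucleon, so it is the more tightly bound nucleus.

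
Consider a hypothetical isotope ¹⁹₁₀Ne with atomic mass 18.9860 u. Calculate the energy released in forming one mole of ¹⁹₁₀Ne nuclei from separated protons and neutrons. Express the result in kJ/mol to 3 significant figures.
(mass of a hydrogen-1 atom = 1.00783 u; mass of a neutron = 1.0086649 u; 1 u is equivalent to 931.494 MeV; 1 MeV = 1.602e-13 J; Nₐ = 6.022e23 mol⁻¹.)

1.53e+10 kJ/mol

With 10 protons and 9 neutrons (A = 19):
Mass of separated nucleons = 10(1.00783) + 9(1.0086649) = 10.07830 + 9.0779841 = 19.1562841 u
The mass defect is 19.1562841 − 18.9860 = 0.1702841 u.
Converting to energy: 0.1702841 u × 931.494 MeV/u = 158.619 MeV
Per nucleus in joules: 158.619 MeV × 1.602e-13 J/MeV = 2.5411e-11 J
Per mole: 2.5411e-11 J × 6.022e23 mol⁻¹ = 1.5303e+13 J/mol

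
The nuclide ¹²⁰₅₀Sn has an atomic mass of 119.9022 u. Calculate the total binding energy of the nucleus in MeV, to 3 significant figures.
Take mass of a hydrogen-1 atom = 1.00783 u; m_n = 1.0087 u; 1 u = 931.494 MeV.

The nucleus contains 50 protons and 120 − 50 = 70 neutrons.
Mass of separated nucleons = 50(1.00783) + 70(1.0087) = 50.39150 + 70.6090 = 121.00050 u
Δm = 121.00050 − 119.9022 = 1.09830 u
Converting to energy: 1.09830 u × 931.494 MeV/u = 1023.06 MeV

1020 MeV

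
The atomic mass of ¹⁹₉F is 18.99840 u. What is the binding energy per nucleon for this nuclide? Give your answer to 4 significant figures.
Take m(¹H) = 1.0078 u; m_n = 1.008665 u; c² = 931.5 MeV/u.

7.768 MeV/nucleon

The nucleus contains 9 protons and 19 − 9 = 10 neutrons.
Σm = 9·m(¹H) + 10·m_n = 9.0702 + 10.086650 = 19.156850 u
Δm = 19.156850 − 18.99840 = 0.158450 u
Binding energy = Δm·c² = 0.158450 × 931.5 MeV/u = 147.596 MeV
Per nucleon: 147.596 / 19 = 7.768 MeV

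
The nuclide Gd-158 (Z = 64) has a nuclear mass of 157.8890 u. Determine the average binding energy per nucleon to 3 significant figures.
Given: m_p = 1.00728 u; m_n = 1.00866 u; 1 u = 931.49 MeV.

Total constituent mass: 64 × 1.00728 + 94 × 1.00866 = 159.27996 u
Δm = 159.27996 − 157.8890 = 1.39096 u
Converting to energy: 1.39096 u × 931.49 MeV/u = 1295.67 MeV
BE/A = 1295.67 MeV / 158 = 8.200 MeV/nucleon

8.20 MeV/nucleon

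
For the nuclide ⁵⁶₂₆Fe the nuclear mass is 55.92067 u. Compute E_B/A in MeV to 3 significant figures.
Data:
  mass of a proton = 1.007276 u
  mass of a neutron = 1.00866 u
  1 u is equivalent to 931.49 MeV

Σm = 26·m_p + 30·m_n = 26.189176 + 30.25980 = 56.448976 u
Mass defect Δm = 56.448976 − 55.92067 = 0.528306 u
E_B = 0.528306 × 931.49 = 492.112 MeV
Per nucleon: 492.112 / 56 = 8.788 MeV

8.79 MeV/nucleon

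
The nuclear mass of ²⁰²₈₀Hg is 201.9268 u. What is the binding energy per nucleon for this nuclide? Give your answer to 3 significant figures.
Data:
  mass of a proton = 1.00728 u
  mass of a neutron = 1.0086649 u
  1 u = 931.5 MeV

7.90 MeV/nucleon

With 80 protons and 122 neutrons (A = 202):
Σm = 80·m_p + 122·m_n = 80.58240 + 123.0571178 = 203.6395178 u
Δm = 203.6395178 − 201.9268 = 1.7127178 u
Binding energy = Δm·c² = 1.7127178 × 931.5 MeV/u = 1595.40 MeV
Dividing by A = 202 gives 7.898 MeV per nucleon.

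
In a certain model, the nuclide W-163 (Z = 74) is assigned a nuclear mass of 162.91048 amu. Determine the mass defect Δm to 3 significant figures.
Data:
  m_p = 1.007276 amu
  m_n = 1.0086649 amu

1.40 amu

Total constituent mass: 74 × 1.007276 + 89 × 1.0086649 = 164.3096001 amu
Mass defect Δm = 164.3096001 − 162.91048 = 1.3991201 amu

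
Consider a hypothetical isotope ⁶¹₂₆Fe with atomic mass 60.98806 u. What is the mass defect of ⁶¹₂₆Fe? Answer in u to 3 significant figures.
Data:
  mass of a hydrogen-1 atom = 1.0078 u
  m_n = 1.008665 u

0.518 u

The nucleus contains 26 protons and 61 − 26 = 35 neutrons.
Mass of separated nucleons = 26(1.0078) + 35(1.008665) = 26.2028 + 35.303275 = 61.506075 u
Δm = 61.506075 − 60.98806 = 0.518015 u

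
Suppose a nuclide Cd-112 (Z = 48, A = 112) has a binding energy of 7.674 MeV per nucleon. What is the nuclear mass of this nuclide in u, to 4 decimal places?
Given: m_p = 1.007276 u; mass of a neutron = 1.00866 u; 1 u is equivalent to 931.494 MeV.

111.9808 u

Total binding energy = 112 × 7.674 = 859.488 MeV
Mass defect = 859.488 MeV / (931.494 MeV/u) = 0.922698 u
Constituent mass = 48(1.007276) + 64(1.00866) = 112.903488 u
Nuclear mass = 112.903488 − 0.922698 = 111.980790 u ≈ 111.9808 u (to 4 decimal places)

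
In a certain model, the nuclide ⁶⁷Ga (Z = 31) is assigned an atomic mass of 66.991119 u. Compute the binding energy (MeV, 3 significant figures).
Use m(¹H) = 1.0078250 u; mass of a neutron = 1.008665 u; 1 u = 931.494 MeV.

Total constituent mass: 31 × 1.0078250 + 36 × 1.008665 = 67.5545150 u
The mass defect is 67.5545150 − 66.991119 = 0.5633960 u.
E_B = 0.5633960 × 931.494 = 524.800 MeV

525 MeV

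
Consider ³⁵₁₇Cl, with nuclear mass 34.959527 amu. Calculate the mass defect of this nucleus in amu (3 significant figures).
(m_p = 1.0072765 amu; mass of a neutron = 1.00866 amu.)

The nucleus contains 17 protons and 35 − 17 = 18 neutrons.
Total constituent mass: 17 × 1.0072765 + 18 × 1.00866 = 35.2795805 amu
Δm = 35.2795805 − 34.959527 = 0.3200535 amu

0.320 amu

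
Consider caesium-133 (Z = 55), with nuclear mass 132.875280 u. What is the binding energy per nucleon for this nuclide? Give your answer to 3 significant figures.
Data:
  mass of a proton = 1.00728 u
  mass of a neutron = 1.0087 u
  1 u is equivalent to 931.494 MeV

8.43 MeV/nucleon

Σm = 55·m_p + 78·m_n = 55.40040 + 78.6786 = 134.07900 u
The mass defect is 134.07900 − 132.875280 = 1.203720 u.
Converting to energy: 1.203720 u × 931.494 MeV/u = 1121.26 MeV
Dividing by A = 133 gives 8.431 MeV per nucleon.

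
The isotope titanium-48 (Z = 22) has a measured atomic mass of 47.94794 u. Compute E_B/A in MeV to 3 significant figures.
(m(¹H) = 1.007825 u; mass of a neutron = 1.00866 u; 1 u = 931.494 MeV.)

8.72 MeV/nucleon

Total constituent mass: 22 × 1.007825 + 26 × 1.00866 = 48.397310 u
Mass defect Δm = 48.397310 − 47.94794 = 0.449370 u
Converting to energy: 0.449370 u × 931.494 MeV/u = 418.585 MeV
Per nucleon: 418.585 / 48 = 8.721 MeV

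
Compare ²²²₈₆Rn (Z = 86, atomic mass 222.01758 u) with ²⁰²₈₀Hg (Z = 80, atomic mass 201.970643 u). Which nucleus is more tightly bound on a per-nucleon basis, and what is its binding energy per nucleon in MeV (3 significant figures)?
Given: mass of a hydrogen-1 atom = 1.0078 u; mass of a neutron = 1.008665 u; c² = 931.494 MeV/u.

²²²₈₆Rn: Σm = 86(1.0078) + 136(1.008665) = 223.849240 u; Δm = 1.831660 u; E_B = 1706.18 MeV; E_B/A = 7.685 MeV
²⁰²₈₀Hg: Σm = 80(1.0078) + 122(1.008665) = 203.681130 u; Δm = 1.710487 u; E_B = 1593.3 MeV; E_B/A = 7.888 MeV
²⁰²₈₀Hg has the higher binding energy per nucleon, so it is the more tightly bound nucleus.

²⁰²₈₀Hg; 7.89 MeV/nucleon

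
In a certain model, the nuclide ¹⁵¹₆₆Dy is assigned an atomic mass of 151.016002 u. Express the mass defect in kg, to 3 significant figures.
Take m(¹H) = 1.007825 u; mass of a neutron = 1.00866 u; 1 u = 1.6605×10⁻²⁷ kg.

2.05e-27 kg

Mass of separated nucleons = 66(1.007825) + 85(1.00866) = 66.516450 + 85.73610 = 152.252550 u
Δm = 152.252550 − 151.016002 = 1.236548 u
In SI units: 1.236548 u × 1.6605×10⁻²⁷ kg/u = 2.0533e-27 kg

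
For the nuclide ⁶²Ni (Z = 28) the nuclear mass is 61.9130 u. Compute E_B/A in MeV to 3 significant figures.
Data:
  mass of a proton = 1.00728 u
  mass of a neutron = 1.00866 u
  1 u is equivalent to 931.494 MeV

8.79 MeV/nucleon

Total constituent mass: 28 × 1.00728 + 34 × 1.00866 = 62.49828 u
Δm = 62.49828 − 61.9130 = 0.58528 u
Converting to energy: 0.58528 u × 931.494 MeV/u = 545.185 MeV
BE/A = 545.185 MeV / 62 = 8.793 MeV/nucleon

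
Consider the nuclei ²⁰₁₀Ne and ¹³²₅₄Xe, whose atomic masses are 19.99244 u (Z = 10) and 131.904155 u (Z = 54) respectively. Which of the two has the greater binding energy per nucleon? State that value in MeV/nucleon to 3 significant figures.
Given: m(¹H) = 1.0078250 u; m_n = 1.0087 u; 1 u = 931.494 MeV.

²⁰₁₀Ne: Σm = 10(1.0078250) + 10(1.0087) = 20.1652500 u; Δm = 0.1728100 u; E_B = 160.97 MeV; E_B/A = 8.049 MeV
¹³²₅₄Xe: Σm = 54(1.0078250) + 78(1.0087) = 133.1011500 u; Δm = 1.1969950 u; E_B = 1115.0 MeV; E_B/A = 8.447 MeV
¹³²₅₄Xe has the higher binding energy per nucleon, so it is the more tightly bound nucleus.

¹³²₅₄Xe; 8.45 MeV/nucleon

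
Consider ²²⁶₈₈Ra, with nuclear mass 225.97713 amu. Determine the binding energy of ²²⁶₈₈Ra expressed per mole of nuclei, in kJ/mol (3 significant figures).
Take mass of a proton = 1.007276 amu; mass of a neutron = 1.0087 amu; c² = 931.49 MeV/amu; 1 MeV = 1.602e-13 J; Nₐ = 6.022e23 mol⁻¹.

1.67e+11 kJ/mol

With 88 protons and 138 neutrons (A = 226):
Total constituent mass: 88 × 1.007276 + 138 × 1.0087 = 227.840888 amu
The mass defect is 227.840888 − 225.97713 = 1.863758 amu.
E_B = 1.863758 × 931.49 = 1736.07 MeV
Per nucleus in joules: 1736.07 MeV × 1.602e-13 J/MeV = 2.7812e-10 J
Per mole: 2.7812e-10 J × 6.022e23 mol⁻¹ = 1.6748e+14 J/mol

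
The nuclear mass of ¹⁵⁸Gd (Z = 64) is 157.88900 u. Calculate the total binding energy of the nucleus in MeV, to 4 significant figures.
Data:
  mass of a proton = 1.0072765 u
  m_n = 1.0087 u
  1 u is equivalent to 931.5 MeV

1299 MeV

The nucleus contains 64 protons and 158 − 64 = 94 neutrons.
Σm = 64·m_p + 94·m_n = 64.4656960 + 94.8178 = 159.2834960 u
Δm = 159.2834960 − 157.88900 = 1.3944960 u
Converting to energy: 1.3944960 u × 931.5 MeV/u = 1298.97 MeV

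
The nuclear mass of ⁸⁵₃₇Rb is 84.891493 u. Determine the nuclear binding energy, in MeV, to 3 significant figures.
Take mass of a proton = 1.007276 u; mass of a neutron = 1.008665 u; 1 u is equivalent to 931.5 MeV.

739 MeV

The nucleus contains 37 protons and 85 − 37 = 48 neutrons.
Total constituent mass: 37 × 1.007276 + 48 × 1.008665 = 85.685132 u
Δm = 85.685132 − 84.891493 = 0.793639 u
E_B = 0.793639 × 931.5 = 739.275 MeV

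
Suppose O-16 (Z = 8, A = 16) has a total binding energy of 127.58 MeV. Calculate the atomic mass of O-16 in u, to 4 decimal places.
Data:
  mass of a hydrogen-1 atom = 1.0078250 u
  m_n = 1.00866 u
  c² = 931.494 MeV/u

15.9949 u

Mass defect = 127.58 MeV / (931.494 MeV/u) = 0.136963 u
Constituent mass = 8(1.0078250) + 8(1.00866) = 16.1318800 u
Atomic mass = 16.1318800 − 0.136963 = 15.9949170 u ≈ 15.9949 u (to 4 decimal places)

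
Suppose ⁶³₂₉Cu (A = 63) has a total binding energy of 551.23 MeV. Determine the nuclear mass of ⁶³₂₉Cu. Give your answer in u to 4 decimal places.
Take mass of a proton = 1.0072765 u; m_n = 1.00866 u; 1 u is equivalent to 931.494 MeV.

62.9137 u

Mass defect = 551.23 MeV / (931.494 MeV/u) = 0.591770 u
Constituent mass = 29(1.0072765) + 34(1.00866) = 63.5054585 u
Nuclear mass = 63.5054585 − 0.591770 = 62.9136885 u ≈ 62.9137 u (to 4 decimal places)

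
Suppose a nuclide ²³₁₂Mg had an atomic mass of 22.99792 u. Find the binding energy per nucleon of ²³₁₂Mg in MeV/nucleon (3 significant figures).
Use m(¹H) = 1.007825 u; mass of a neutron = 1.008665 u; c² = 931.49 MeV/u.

7.75 MeV/nucleon

Σm = 12·m(¹H) + 11·m_n = 12.093900 + 11.095315 = 23.189215 u
Δm = 23.189215 − 22.99792 = 0.191295 u
E_B = 0.191295 × 931.49 = 178.189 MeV
Per nucleon: 178.189 / 23 = 7.747 MeV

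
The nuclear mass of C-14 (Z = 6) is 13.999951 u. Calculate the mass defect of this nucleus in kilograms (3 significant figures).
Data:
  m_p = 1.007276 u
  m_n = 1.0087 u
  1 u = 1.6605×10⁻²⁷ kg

1.88e-28 kg

The nucleus contains 6 protons and 14 − 6 = 8 neutrons.
Mass of separated nucleons = 6(1.007276) + 8(1.0087) = 6.043656 + 8.0696 = 14.113256 u
Mass defect Δm = 14.113256 − 13.999951 = 0.113305 u
In SI units: 0.113305 u × 1.6605×10⁻²⁷ kg/u = 1.8814e-28 kg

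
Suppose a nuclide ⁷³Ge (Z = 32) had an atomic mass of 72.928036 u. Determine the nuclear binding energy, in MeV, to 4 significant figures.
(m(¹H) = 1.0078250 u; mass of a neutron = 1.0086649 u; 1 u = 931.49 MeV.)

631.2 MeV

Mass of separated nucleons = 32(1.0078250) + 41(1.0086649) = 32.2504000 + 41.3552609 = 73.6056609 u
Mass defect Δm = 73.6056609 − 72.928036 = 0.6776249 u
E_B = 0.6776249 × 931.49 = 631.201 MeV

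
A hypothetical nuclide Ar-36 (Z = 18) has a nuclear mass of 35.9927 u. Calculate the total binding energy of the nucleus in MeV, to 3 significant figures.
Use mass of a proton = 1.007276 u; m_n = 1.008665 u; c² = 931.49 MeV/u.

274 MeV

Total constituent mass: 18 × 1.007276 + 18 × 1.008665 = 36.286938 u
Δm = 36.286938 − 35.9927 = 0.294238 u
Binding energy = Δm·c² = 0.294238 × 931.49 MeV/u = 274.080 MeV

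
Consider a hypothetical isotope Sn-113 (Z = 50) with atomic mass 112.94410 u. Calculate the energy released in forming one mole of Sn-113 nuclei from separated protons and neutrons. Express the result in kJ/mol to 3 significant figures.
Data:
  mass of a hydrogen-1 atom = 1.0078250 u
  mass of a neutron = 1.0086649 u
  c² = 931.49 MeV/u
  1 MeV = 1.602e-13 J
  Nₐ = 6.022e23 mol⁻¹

8.92e+10 kJ/mol

Σm = 50·m(¹H) + 63·m_n = 50.3912500 + 63.5458887 = 113.9371387 u
The mass defect is 113.9371387 − 112.94410 = 0.9930387 u.
Binding energy = Δm·c² = 0.9930387 × 931.49 MeV/u = 925.006 MeV
Per nucleus in joules: 925.006 MeV × 1.602e-13 J/MeV = 1.4819e-10 J
Per mole: 1.4819e-10 J × 6.022e23 mol⁻¹ = 8.9240e+13 J/mol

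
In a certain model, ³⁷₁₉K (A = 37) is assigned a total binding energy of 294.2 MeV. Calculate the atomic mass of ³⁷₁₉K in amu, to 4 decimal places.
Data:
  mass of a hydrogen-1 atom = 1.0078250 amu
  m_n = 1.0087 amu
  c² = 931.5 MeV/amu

36.9894 amu

Mass defect = 294.2 MeV / (931.5 MeV/amu) = 0.315835 amu
Constituent mass = 19(1.0078250) + 18(1.0087) = 37.3052750 amu
Atomic mass = 37.3052750 − 0.315835 = 36.9894400 amu ≈ 36.9894 amu (to 4 decimal places)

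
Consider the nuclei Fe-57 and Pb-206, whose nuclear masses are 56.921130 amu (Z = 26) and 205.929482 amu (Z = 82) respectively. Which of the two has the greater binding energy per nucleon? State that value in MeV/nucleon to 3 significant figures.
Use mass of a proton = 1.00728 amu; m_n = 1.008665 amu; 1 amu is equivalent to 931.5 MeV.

Fe-57; 8.77 MeV/nucleon

Fe-57: Σm = 26(1.00728) + 31(1.008665) = 57.457895 amu; Δm = 0.536765 amu; E_B = 500.00 MeV; E_B/A = 8.772 MeV
Pb-206: Σm = 82(1.00728) + 124(1.008665) = 207.671420 amu; Δm = 1.741938 amu; E_B = 1622.6 MeV; E_B/A = 7.877 MeV
Fe-57 has the higher binding energy per nucleon, so it is the more tightly bound nucleus.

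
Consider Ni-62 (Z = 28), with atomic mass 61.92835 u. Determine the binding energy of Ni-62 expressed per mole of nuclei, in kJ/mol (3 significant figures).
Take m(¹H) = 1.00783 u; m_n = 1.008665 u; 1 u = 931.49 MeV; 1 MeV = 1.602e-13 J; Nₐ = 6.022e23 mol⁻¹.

5.26e+10 kJ/mol

With 28 protons and 34 neutrons (A = 62):
Σm = 28·m(¹H) + 34·m_n = 28.21924 + 34.294610 = 62.513850 u
Δm = 62.513850 − 61.92835 = 0.585500 u
Converting to energy: 0.585500 u × 931.49 MeV/u = 545.387 MeV
Per nucleus in joules: 545.387 MeV × 1.602e-13 J/MeV = 8.7371e-11 J
Per mole: 8.7371e-11 J × 6.022e23 mol⁻¹ = 5.2615e+13 J/mol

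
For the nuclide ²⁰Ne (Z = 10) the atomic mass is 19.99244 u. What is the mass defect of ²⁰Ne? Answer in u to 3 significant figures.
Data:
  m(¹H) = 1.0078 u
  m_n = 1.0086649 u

0.172 u

Z = 10, so N = A − Z = 20 − 10 = 10.
Total constituent mass: 10 × 1.0078 + 10 × 1.0086649 = 20.1646490 u
Δm = 20.1646490 − 19.99244 = 0.1722090 u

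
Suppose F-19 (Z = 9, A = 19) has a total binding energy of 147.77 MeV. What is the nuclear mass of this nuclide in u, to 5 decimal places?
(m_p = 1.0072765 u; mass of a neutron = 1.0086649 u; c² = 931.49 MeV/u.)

Mass defect = 147.77 MeV / (931.49 MeV/u) = 0.1586383 u
Constituent mass = 9(1.0072765) + 10(1.0086649) = 19.1521375 u
Nuclear mass = 19.1521375 − 0.1586383 = 18.9934992 u ≈ 18.99350 u (to 5 decimal places)

18.99350 u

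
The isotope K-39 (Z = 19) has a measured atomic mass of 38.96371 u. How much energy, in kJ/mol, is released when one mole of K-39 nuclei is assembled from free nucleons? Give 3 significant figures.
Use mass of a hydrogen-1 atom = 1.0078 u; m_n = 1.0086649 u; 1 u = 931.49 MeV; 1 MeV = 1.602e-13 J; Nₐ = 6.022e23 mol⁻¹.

Mass of separated nucleons = 19(1.0078) + 20(1.0086649) = 19.1482 + 20.1732980 = 39.3214980 u
Δm = 39.3214980 − 38.96371 = 0.3577880 u
Converting to energy: 0.3577880 u × 931.49 MeV/u = 333.276 MeV
Per nucleus in joules: 333.276 MeV × 1.602e-13 J/MeV = 5.3391e-11 J
Per mole: 5.3391e-11 J × 6.022e23 mol⁻¹ = 3.2152e+13 J/mol

3.22e+10 kJ/mol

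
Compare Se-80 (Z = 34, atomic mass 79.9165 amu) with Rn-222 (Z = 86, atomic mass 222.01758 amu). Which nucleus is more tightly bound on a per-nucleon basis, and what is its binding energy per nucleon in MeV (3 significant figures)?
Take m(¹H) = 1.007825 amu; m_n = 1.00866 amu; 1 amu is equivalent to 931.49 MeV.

Se-80; 8.71 MeV/nucleon

Se-80: Σm = 34(1.007825) + 46(1.00866) = 80.664410 amu; Δm = 0.747910 amu; E_B = 696.67 MeV; E_B/A = 8.708 MeV
Rn-222: Σm = 86(1.007825) + 136(1.00866) = 223.850710 amu; Δm = 1.833130 amu; E_B = 1707.54 MeV; E_B/A = 7.692 MeV
Se-80 has the higher binding energy per nucleon, so it is the more tightly bound nucleus.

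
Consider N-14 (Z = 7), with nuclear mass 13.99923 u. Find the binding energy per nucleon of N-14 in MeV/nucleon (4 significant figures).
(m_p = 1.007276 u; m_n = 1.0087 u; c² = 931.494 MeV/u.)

Mass of separated nucleons = 7(1.007276) + 7(1.0087) = 7.050932 + 7.0609 = 14.111832 u
Δm = 14.111832 − 13.99923 = 0.112602 u
E_B = 0.112602 × 931.494 = 104.888 MeV
Dividing by A = 14 gives 7.492 MeV per nucleon.

7.492 MeV/nucleon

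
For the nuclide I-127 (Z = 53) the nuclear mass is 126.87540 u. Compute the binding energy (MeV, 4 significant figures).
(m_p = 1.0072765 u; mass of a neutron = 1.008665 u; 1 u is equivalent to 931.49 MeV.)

The nucleus contains 53 protons and 127 − 53 = 74 neutrons.
Σm = 53·m_p + 74·m_n = 53.3856545 + 74.641210 = 128.0268645 u
Mass defect Δm = 128.0268645 − 126.87540 = 1.1514645 u
Converting to energy: 1.1514645 u × 931.49 MeV/u = 1072.58 MeV

1073 MeV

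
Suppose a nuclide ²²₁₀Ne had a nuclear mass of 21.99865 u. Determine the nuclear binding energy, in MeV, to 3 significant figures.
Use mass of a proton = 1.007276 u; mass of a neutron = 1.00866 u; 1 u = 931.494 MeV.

166 MeV

The nucleus contains 10 protons and 22 − 10 = 12 neutrons.
Σm = 10·m_p + 12·m_n = 10.072760 + 12.10392 = 22.176680 u
The mass defect is 22.176680 − 21.99865 = 0.178030 u.
E_B = 0.178030 × 931.494 = 165.834 MeV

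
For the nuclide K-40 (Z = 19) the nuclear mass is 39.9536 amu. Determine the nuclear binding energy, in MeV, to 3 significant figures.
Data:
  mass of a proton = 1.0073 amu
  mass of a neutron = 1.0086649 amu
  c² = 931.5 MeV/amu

Z = 19, so N = A − Z = 40 − 19 = 21.
Σm = 19·m_p + 21·m_n = 19.1387 + 21.1819629 = 40.3206629 amu
Δm = 40.3206629 − 39.9536 = 0.3670629 amu
Converting to energy: 0.3670629 amu × 931.5 MeV/amu = 341.919 MeV

342 MeV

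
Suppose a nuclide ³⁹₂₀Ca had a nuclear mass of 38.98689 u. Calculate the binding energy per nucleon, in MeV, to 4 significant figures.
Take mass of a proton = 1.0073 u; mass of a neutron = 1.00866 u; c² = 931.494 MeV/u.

Σm = 20·m_p + 19·m_n = 20.1460 + 19.16454 = 39.31054 u
The mass defect is 39.31054 − 38.98689 = 0.32365 u.
E_B = 0.32365 × 931.494 = 301.478 MeV
Per nucleon: 301.478 / 39 = 7.730 MeV

7.730 MeV/nucleon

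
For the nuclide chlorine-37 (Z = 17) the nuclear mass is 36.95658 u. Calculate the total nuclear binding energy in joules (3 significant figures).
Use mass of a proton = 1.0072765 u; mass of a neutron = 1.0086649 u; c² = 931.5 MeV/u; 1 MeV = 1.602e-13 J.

5.08e-11 J

With 17 protons and 20 neutrons (A = 37):
Mass of separated nucleons = 17(1.0072765) + 20(1.0086649) = 17.1237005 + 20.1732980 = 37.2969985 u
Δm = 37.2969985 − 36.95658 = 0.3404185 u
E_B = 0.3404185 × 931.5 = 317.100 MeV
In joules: 317.100 MeV × 1.602e-13 J/MeV = 5.0799e-11 J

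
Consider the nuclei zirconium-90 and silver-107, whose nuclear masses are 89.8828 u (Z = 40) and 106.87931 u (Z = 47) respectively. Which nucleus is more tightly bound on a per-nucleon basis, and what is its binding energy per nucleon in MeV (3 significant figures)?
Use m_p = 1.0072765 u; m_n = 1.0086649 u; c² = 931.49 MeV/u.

zirconium-90; 8.71 MeV/nucleon

zirconium-90: Σm = 40(1.0072765) + 50(1.0086649) = 90.7243050 u; Δm = 0.8415050 u; E_B = 783.85 MeV; E_B/A = 8.709 MeV
silver-107: Σm = 47(1.0072765) + 60(1.0086649) = 107.8618895 u; Δm = 0.9825795 u; E_B = 915.26 MeV; E_B/A = 8.554 MeV
zirconium-90 has the higher binding energy per nucleon, so it is the more tightly bound nucleus.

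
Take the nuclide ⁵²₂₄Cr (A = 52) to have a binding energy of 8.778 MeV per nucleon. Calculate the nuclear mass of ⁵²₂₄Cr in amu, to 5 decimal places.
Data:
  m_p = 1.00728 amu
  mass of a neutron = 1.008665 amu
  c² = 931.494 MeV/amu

51.92731 amu

Total binding energy = 52 × 8.778 = 456.456 MeV
Mass defect = 456.456 MeV / (931.494 MeV/amu) = 0.4900257 amu
Constituent mass = 24(1.00728) + 28(1.008665) = 52.417340 amu
Nuclear mass = 52.417340 − 0.4900257 = 51.9273143 amu ≈ 51.92731 amu (to 5 decimal places)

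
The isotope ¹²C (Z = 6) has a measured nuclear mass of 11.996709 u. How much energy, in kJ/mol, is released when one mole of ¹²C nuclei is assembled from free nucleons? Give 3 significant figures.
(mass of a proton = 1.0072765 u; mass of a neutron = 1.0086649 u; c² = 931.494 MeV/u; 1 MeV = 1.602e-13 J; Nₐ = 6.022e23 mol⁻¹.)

8.89e+09 kJ/mol

Mass of separated nucleons = 6(1.0072765) + 6(1.0086649) = 6.0436590 + 6.0519894 = 12.0956484 u
Mass defect Δm = 12.0956484 − 11.996709 = 0.0989394 u
E_B = 0.0989394 × 931.494 = 92.1615 MeV
Per nucleus in joules: 92.1615 MeV × 1.602e-13 J/MeV = 1.4764e-11 J
Per mole: 1.4764e-11 J × 6.022e23 mol⁻¹ = 8.8909e+12 J/mol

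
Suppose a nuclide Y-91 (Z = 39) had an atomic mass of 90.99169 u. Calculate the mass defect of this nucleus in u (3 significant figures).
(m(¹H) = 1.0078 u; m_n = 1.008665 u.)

0.763 u

Mass of separated nucleons = 39(1.0078) + 52(1.008665) = 39.3042 + 52.450580 = 91.754780 u
Mass defect Δm = 91.754780 − 90.99169 = 0.763090 u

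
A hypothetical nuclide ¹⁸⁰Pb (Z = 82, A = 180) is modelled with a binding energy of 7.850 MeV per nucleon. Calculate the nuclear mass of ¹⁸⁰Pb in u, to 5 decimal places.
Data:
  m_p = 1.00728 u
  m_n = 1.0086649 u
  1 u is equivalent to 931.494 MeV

Total binding energy = 180 × 7.850 = 1413.000 MeV
Mass defect = 1413.000 MeV / (931.494 MeV/u) = 1.5169180 u
Constituent mass = 82(1.00728) + 98(1.0086649) = 181.4461202 u
Nuclear mass = 181.4461202 − 1.5169180 = 179.9292022 u ≈ 179.92920 u (to 5 decimal places)

179.92920 u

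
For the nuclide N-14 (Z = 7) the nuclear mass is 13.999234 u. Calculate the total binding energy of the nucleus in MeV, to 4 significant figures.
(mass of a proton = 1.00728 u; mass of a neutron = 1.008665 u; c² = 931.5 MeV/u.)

Z = 7, so N = A − Z = 14 − 7 = 7.
Σm = 7·m_p + 7·m_n = 7.05096 + 7.060655 = 14.111615 u
The mass defect is 14.111615 − 13.999234 = 0.112381 u.
E_B = 0.112381 × 931.5 = 104.683 MeV

104.7 MeV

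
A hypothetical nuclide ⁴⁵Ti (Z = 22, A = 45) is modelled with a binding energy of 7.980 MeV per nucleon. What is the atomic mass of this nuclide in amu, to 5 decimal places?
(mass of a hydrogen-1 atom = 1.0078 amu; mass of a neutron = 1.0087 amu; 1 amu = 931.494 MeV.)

44.98619 amu

Total binding energy = 45 × 7.980 = 359.100 MeV
Mass defect = 359.100 MeV / (931.494 MeV/amu) = 0.3855097 amu
Constituent mass = 22(1.0078) + 23(1.0087) = 45.3717 amu
Atomic mass = 45.3717 − 0.3855097 = 44.9861903 amu ≈ 44.98619 amu (to 5 decimal places)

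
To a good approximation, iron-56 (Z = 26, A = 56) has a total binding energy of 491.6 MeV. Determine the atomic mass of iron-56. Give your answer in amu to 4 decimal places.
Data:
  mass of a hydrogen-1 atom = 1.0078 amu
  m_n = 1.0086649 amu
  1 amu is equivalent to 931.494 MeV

55.9350 amu

Mass defect = 491.6 MeV / (931.494 MeV/amu) = 0.527754 amu
Constituent mass = 26(1.0078) + 30(1.0086649) = 56.4627470 amu
Atomic mass = 56.4627470 − 0.527754 = 55.9349930 amu ≈ 55.9350 amu (to 4 decimal places)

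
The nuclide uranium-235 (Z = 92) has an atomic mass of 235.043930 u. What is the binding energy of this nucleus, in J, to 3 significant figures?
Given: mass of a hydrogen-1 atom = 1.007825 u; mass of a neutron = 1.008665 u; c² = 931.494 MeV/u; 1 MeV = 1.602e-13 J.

2.86e-10 J

Mass of separated nucleons = 92(1.007825) + 143(1.008665) = 92.719900 + 144.239095 = 236.958995 u
The mass defect is 236.958995 − 235.043930 = 1.915065 u.
E_B = 1.915065 × 931.494 = 1783.87 MeV
In joules: 1783.87 MeV × 1.602e-13 J/MeV = 2.8578e-10 J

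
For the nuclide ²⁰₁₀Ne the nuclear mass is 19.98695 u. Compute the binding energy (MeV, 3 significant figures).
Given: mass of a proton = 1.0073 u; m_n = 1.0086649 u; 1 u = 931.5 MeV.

With 10 protons and 10 neutrons (A = 20):
Total constituent mass: 10 × 1.0073 + 10 × 1.0086649 = 20.1596490 u
Δm = 20.1596490 − 19.98695 = 0.1726990 u
Binding energy = Δm·c² = 0.1726990 × 931.5 MeV/u = 160.869 MeV

161 MeV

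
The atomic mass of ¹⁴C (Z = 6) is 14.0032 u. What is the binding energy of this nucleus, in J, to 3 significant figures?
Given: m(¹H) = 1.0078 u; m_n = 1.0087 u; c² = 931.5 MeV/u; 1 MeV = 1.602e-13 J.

1.69e-11 J

Z = 6, so N = A − Z = 14 − 6 = 8.
Total constituent mass: 6 × 1.0078 + 8 × 1.0087 = 14.1164 u
The mass defect is 14.1164 − 14.0032 = 0.1132 u.
E_B = 0.1132 × 931.5 = 105.446 MeV
In joules: 105.446 MeV × 1.602e-13 J/MeV = 1.6892e-11 J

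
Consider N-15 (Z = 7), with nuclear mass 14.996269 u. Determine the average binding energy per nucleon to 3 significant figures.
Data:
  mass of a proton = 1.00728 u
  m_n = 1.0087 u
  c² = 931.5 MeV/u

Mass of separated nucleons = 7(1.00728) + 8(1.0087) = 7.05096 + 8.0696 = 15.12056 u
Mass defect Δm = 15.12056 − 14.996269 = 0.124291 u
E_B = 0.124291 × 931.5 = 115.777 MeV
Per nucleon: 115.777 / 15 = 7.718 MeV

7.72 MeV/nucleon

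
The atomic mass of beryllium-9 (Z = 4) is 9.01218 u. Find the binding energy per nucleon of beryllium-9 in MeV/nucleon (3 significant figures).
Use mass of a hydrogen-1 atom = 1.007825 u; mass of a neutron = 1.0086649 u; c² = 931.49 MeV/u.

6.46 MeV/nucleon

The nucleus contains 4 protons and 9 − 4 = 5 neutrons.
Σm = 4·m(¹H) + 5·m_n = 4.031300 + 5.0433245 = 9.0746245 u
Δm = 9.0746245 − 9.01218 = 0.0624445 u
Converting to energy: 0.0624445 u × 931.49 MeV/u = 58.1664 MeV
Dividing by A = 9 gives 6.463 MeV per nucleon.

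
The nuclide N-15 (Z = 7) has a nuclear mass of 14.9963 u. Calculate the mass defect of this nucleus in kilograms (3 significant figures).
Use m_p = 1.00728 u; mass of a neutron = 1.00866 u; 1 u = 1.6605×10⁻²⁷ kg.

Z = 7, so N = A − Z = 15 − 7 = 8.
Total constituent mass: 7 × 1.00728 + 8 × 1.00866 = 15.12024 u
Δm = 15.12024 − 14.9963 = 0.12394 u
In SI units: 0.12394 u × 1.6605×10⁻²⁷ kg/u = 2.0580e-28 kg

2.06e-28 kg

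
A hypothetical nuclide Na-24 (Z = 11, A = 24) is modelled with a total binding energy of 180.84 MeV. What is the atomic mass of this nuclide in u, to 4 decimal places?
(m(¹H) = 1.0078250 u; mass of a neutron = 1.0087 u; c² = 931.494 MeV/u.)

Mass defect = 180.84 MeV / (931.494 MeV/u) = 0.194140 u
Constituent mass = 11(1.0078250) + 13(1.0087) = 24.1991750 u
Atomic mass = 24.1991750 − 0.194140 = 24.0050350 u ≈ 24.0050 u (to 4 decimal places)

24.0050 u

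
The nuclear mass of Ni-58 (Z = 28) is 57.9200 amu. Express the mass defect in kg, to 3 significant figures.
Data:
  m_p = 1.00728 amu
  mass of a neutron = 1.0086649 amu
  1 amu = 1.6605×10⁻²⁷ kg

9.03e-28 kg

Mass of separated nucleons = 28(1.00728) + 30(1.0086649) = 28.20384 + 30.2599470 = 58.4637870 amu
The mass defect is 58.4637870 − 57.9200 = 0.5437870 amu.
In SI units: 0.5437870 amu × 1.6605×10⁻²⁷ kg/amu = 9.0296e-28 kg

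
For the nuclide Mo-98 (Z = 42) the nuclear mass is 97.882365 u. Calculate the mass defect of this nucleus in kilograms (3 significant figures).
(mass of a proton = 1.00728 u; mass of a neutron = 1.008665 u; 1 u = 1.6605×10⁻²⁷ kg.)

Z = 42, so N = A − Z = 98 − 42 = 56.
Σm = 42·m_p + 56·m_n = 42.30576 + 56.485240 = 98.791000 u
Δm = 98.791000 − 97.882365 = 0.908635 u
In SI units: 0.908635 u × 1.6605×10⁻²⁷ kg/u = 1.5088e-27 kg

1.51e-27 kg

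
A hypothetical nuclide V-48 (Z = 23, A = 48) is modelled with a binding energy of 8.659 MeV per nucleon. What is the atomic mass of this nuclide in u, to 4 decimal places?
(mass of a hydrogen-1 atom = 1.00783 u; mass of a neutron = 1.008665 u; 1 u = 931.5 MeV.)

47.9505 u

Total binding energy = 48 × 8.659 = 415.632 MeV
Mass defect = 415.632 MeV / (931.5 MeV/u) = 0.446196 u
Constituent mass = 23(1.00783) + 25(1.008665) = 48.396715 u
Atomic mass = 48.396715 − 0.446196 = 47.950519 u ≈ 47.9505 u (to 4 decimal places)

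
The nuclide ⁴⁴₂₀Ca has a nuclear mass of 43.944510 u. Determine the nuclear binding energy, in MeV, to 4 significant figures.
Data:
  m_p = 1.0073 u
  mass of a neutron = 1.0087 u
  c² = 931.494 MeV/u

Z = 20, so N = A − Z = 44 − 20 = 24.
Total constituent mass: 20 × 1.0073 + 24 × 1.0087 = 44.3548 u
Δm = 44.3548 − 43.944510 = 0.410290 u
E_B = 0.410290 × 931.494 = 382.183 MeV

382.2 MeV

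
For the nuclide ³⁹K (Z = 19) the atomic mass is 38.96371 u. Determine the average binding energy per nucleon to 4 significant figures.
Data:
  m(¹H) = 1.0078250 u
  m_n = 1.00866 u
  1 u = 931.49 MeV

With 19 protons and 20 neutrons (A = 39):
Σm = 19·m(¹H) + 20·m_n = 19.1486750 + 20.17320 = 39.3218750 u
Δm = 39.3218750 − 38.96371 = 0.3581650 u
Binding energy = Δm·c² = 0.3581650 × 931.49 MeV/u = 333.627 MeV
BE/A = 333.627 MeV / 39 = 8.555 MeV/nucleon

8.555 MeV/nucleon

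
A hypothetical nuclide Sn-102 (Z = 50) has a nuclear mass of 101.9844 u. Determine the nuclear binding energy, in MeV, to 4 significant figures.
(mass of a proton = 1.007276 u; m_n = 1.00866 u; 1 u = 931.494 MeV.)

Σm = 50·m_p + 52·m_n = 50.363800 + 52.45032 = 102.814120 u
Δm = 102.814120 − 101.9844 = 0.829720 u
Binding energy = Δm·c² = 0.829720 × 931.494 MeV/u = 772.879 MeV

772.9 MeV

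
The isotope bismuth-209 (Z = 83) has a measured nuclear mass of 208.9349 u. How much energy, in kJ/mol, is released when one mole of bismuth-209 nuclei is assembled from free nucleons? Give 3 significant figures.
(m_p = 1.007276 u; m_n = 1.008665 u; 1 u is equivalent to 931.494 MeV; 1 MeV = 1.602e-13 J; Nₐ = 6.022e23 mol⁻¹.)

1.58e+11 kJ/mol

With 83 protons and 126 neutrons (A = 209):
Total constituent mass: 83 × 1.007276 + 126 × 1.008665 = 210.695698 u
The mass defect is 210.695698 − 208.9349 = 1.760798 u.
Converting to energy: 1.760798 u × 931.494 MeV/u = 1640.17 MeV
Per nucleus in joules: 1640.17 MeV × 1.602e-13 J/MeV = 2.6276e-10 J
Per mole: 2.6276e-10 J × 6.022e23 mol⁻¹ = 1.5823e+14 J/mol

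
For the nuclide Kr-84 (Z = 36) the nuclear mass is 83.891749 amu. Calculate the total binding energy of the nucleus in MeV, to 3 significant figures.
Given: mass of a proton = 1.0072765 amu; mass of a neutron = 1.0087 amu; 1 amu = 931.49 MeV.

734 MeV

With 36 protons and 48 neutrons (A = 84):
Σm = 36·m_p + 48·m_n = 36.2619540 + 48.4176 = 84.6795540 amu
Mass defect Δm = 84.6795540 − 83.891749 = 0.7878050 amu
Converting to energy: 0.7878050 amu × 931.49 MeV/amu = 733.832 MeV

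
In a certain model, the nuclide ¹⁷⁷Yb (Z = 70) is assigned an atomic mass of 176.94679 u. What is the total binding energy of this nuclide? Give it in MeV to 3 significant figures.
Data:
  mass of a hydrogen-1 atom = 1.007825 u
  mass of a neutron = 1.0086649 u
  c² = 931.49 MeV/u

1420 MeV

Σm = 70·m(¹H) + 107·m_n = 70.547750 + 107.9271443 = 178.4748943 u
The mass defect is 178.4748943 − 176.94679 = 1.5281043 u.
Converting to energy: 1.5281043 u × 931.49 MeV/u = 1423.41 MeV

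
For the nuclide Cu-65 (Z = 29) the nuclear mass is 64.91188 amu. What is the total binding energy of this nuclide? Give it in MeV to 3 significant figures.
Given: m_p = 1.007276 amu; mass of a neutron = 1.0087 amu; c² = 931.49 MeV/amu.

Total constituent mass: 29 × 1.007276 + 36 × 1.0087 = 65.524204 amu
Δm = 65.524204 − 64.91188 = 0.612324 amu
Converting to energy: 0.612324 amu × 931.49 MeV/amu = 570.374 MeV

570 MeV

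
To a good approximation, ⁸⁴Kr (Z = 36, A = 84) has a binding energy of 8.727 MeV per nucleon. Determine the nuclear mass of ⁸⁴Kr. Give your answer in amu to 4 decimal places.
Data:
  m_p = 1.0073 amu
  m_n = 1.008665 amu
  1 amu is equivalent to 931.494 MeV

Total binding energy = 84 × 8.727 = 733.068 MeV
Mass defect = 733.068 MeV / (931.494 MeV/amu) = 0.786981 amu
Constituent mass = 36(1.0073) + 48(1.008665) = 84.678720 amu
Nuclear mass = 84.678720 − 0.786981 = 83.891739 amu ≈ 83.8917 amu (to 4 decimal places)

83.8917 amu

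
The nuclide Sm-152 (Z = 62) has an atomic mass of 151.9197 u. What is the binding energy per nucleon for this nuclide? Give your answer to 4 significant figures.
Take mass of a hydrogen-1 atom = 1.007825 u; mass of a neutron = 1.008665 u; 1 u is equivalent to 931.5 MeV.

8.244 MeV/nucleon

With 62 protons and 90 neutrons (A = 152):
Σm = 62·m(¹H) + 90·m_n = 62.485150 + 90.779850 = 153.265000 u
Δm = 153.265000 − 151.9197 = 1.345300 u
Converting to energy: 1.345300 u × 931.5 MeV/u = 1253.15 MeV
BE/A = 1253.15 MeV / 152 = 8.244 MeV/nucleon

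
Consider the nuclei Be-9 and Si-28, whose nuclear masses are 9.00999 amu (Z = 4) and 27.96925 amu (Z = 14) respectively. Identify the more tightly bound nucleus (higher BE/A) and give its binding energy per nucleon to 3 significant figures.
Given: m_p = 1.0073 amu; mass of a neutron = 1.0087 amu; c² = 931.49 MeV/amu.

Be-9: Σm = 4(1.0073) + 5(1.0087) = 9.0727 amu; Δm = 0.06271 amu; E_B = 58.414 MeV; E_B/A = 6.490 MeV
Si-28: Σm = 14(1.0073) + 14(1.0087) = 28.2240 amu; Δm = 0.25475 amu; E_B = 237.297 MeV; E_B/A = 8.4749 MeV
Si-28 has the higher binding energy per nucleon, so it is the more tightly bound nucleus.

Si-28; 8.47 MeV/nucleon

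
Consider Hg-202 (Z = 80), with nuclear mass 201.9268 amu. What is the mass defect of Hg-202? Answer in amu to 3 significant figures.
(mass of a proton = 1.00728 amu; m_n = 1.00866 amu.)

1.71 amu

Z = 80, so N = A − Z = 202 − 80 = 122.
Mass of separated nucleons = 80(1.00728) + 122(1.00866) = 80.58240 + 123.05652 = 203.63892 amu
Mass defect Δm = 203.63892 − 201.9268 = 1.71212 amu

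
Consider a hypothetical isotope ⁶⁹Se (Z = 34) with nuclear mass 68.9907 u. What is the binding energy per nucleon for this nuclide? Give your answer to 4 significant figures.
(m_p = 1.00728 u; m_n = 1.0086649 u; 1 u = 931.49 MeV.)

7.561 MeV/nucleon

With 34 protons and 35 neutrons (A = 69):
Mass of separated nucleons = 34(1.00728) + 35(1.0086649) = 34.24752 + 35.3032715 = 69.5507915 u
The mass defect is 69.5507915 − 68.9907 = 0.5600915 u.
E_B = 0.5600915 × 931.49 = 521.720 MeV
Per nucleon: 521.720 / 69 = 7.561 MeV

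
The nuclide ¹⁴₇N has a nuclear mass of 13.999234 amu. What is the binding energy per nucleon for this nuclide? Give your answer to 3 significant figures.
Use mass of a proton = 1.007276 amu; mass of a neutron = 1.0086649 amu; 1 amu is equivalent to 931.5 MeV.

Z = 7, so N = A − Z = 14 − 7 = 7.
Σm = 7·m_p + 7·m_n = 7.050932 + 7.0606543 = 14.1115863 amu
Δm = 14.1115863 − 13.999234 = 0.1123523 amu
Binding energy = Δm·c² = 0.1123523 × 931.5 MeV/amu = 104.656 MeV
Dividing by A = 14 gives 7.475 MeV per nucleon.

7.48 MeV/nucleon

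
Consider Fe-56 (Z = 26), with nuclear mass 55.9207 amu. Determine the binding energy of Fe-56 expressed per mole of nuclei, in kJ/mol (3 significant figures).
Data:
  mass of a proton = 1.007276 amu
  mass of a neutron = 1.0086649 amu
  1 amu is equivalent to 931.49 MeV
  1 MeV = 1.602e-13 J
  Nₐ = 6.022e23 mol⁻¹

4.75e+10 kJ/mol

Total constituent mass: 26 × 1.007276 + 30 × 1.0086649 = 56.4491230 amu
Mass defect Δm = 56.4491230 − 55.9207 = 0.5284230 amu
Converting to energy: 0.5284230 amu × 931.49 MeV/amu = 492.221 MeV
Per nucleus in joules: 492.221 MeV × 1.602e-13 J/MeV = 7.8854e-11 J
Per mole: 7.8854e-11 J × 6.022e23 mol⁻¹ = 4.7486e+13 J/mol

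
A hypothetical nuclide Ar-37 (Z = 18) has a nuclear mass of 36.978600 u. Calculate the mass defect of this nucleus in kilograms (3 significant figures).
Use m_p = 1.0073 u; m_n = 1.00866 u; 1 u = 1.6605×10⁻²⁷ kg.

The nucleus contains 18 protons and 37 − 18 = 19 neutrons.
Total constituent mass: 18 × 1.0073 + 19 × 1.00866 = 37.29594 u
Δm = 37.29594 − 36.978600 = 0.317340 u
In SI units: 0.317340 u × 1.6605×10⁻²⁷ kg/u = 5.2694e-28 kg

5.27e-28 kg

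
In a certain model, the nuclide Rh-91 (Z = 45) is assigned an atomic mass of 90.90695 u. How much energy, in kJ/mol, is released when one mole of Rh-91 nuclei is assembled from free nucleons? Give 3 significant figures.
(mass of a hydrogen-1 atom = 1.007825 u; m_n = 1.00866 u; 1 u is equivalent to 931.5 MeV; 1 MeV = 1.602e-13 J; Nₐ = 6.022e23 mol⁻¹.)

The nucleus contains 45 protons and 91 − 45 = 46 neutrons.
Total constituent mass: 45 × 1.007825 + 46 × 1.00866 = 91.750485 u
Mass defect Δm = 91.750485 − 90.90695 = 0.843535 u
Converting to energy: 0.843535 u × 931.5 MeV/u = 785.753 MeV
Per nucleus in joules: 785.753 MeV × 1.602e-13 J/MeV = 1.2588e-10 J
Per mole: 1.2588e-10 J × 6.022e23 mol⁻¹ = 7.5805e+13 J/mol

7.58e+10 kJ/mol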